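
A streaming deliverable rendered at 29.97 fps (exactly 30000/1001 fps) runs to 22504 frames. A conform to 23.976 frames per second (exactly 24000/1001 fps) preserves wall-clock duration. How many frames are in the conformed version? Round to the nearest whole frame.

18003 frames

Frames at target rate = 22504 × (24000/1001) / (30000/1001) = 90016/5 ≈ 18003.200.
Nearest whole frame: 18003.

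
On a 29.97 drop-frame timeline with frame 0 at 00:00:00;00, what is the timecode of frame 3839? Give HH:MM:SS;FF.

Each 10-minute DF block holds 10 × 60 × 30 − 9 × 2 = 17982 frames. 3839 ÷ 17982 → 0 full blocks, remainder 3839.
Within the partial block the first minute is 1800 frames and each further minute 1798, so 2 further minute boundaries passed. Total skipped labels = 18 × 0 + 2 × 2 = 4.
Non-drop label index = 3839 + 4 = 3843; at 30 labels/s that is 00:02:08:03, i.e. DF 00:02:08;03.

00:02:08;03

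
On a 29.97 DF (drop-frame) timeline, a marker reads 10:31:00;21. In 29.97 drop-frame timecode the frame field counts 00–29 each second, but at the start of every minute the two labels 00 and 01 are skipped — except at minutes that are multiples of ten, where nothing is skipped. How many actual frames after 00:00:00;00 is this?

Complete 10-minute blocks: 63, each 17982 frames → 1132866.
Remaining 1 whole minute in the current block: 1800 + 0 × 1798 = 1800 frames.
Within the current minute: 0 × 30 + 21 − 2 = 19 (labels ;00/;01 skipped at this minute). Total = 1132866 + 1800 + 19 = 1134685.

1134685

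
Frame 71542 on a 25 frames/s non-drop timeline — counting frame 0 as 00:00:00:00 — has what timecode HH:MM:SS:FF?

71542 ÷ 25 = 2861 full seconds, remainder 17 frames.
2861 s = 0 h 47 min 41 s.
Timecode: 00:47:41:17.

00:47:41:17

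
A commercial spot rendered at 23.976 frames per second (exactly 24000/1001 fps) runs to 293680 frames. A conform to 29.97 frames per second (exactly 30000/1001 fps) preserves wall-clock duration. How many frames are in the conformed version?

367100 frames

Target frames = source frames × (target rate / source rate) = 293680 × (30000/1001)/(24000/1001) = 293680 × 5/4 = 367100.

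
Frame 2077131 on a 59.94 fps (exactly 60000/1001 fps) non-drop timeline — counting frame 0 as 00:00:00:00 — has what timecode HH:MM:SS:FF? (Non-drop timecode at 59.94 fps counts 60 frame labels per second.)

2077131 ÷ 60 = 34618 full seconds, remainder 51 frames.
34618 s = 9 h 36 min 58 s.
Timecode: 09:36:58:51.

09:36:58:51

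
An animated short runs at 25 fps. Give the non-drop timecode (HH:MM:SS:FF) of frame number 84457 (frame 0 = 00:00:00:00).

00:56:18:07

84457 ÷ 25 = 3378 full seconds, remainder 7 frames.
3378 s = 0 h 56 min 18 s.
Timecode: 00:56:18:07.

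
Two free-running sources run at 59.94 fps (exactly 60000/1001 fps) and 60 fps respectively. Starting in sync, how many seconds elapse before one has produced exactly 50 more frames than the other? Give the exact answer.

5005/6 seconds

The gap grows by |60 − 60000/1001| = 60/1001 frames per second.
Time for a 50-frame gap: 50 ÷ (60/1001) = 5005/6 s.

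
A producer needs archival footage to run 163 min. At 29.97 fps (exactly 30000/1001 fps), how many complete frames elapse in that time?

163 min = 9780 s.
Frames = 9780 × 30000/1001 = 293400000/1001 ≈ 293106.8931.
Complete frames: 293106.

293106 frames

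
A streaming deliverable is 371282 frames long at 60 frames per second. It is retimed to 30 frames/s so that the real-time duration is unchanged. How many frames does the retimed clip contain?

185641 frames

Target frames = source frames × (target rate / source rate) = 371282 × (30)/(60) = 371282 × 1/2 = 185641.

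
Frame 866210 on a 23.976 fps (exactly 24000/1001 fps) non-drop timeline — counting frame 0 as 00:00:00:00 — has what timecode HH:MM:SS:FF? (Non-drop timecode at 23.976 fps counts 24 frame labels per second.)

10:01:32:02

866210 ÷ 24 = 36092 full seconds, remainder 2 frames.
36092 s = 10 h 1 min 32 s.
Timecode: 10:01:32:02.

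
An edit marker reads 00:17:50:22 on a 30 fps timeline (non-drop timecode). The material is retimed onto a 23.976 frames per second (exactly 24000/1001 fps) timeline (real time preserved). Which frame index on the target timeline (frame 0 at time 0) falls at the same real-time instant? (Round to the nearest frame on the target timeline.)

Source frame index: (0×3600 + 17×60 + 50) × 30 + 22 = 32122.
Real time: 32122 / (30) = 16061/15 s.
Target frame: (16061/15) × (24000/1001) = 25697600/1001 ≈ 25671.928 → 25672.

frame 25672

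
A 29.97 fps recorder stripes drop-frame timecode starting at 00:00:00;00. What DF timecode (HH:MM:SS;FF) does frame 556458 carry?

05:09:27;06

Each 10-minute DF block holds 10 × 60 × 30 − 9 × 2 = 17982 frames. 556458 ÷ 17982 → 30 full blocks, remainder 16998.
Within the partial block the first minute is 1800 frames and each further minute 1798, so 9 further minute boundaries passed. Total skipped labels = 18 × 30 + 2 × 9 = 558.
Non-drop label index = 556458 + 558 = 557016; at 30 labels/s that is 05:09:27:06, i.e. DF 05:09:27;06.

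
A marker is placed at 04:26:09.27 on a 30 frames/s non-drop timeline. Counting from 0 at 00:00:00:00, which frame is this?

frame 479097

Total seconds to the label: (4 × 3600 + 26 × 60 + 9) = 15969.
Frame index = 15969 × 30 + 27 = 479097.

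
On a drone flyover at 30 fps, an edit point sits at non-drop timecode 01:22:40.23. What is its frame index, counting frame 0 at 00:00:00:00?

frame 148823

Total seconds to the label: (1 × 3600 + 22 × 60 + 40) = 4960.
Frame index = 4960 × 30 + 23 = 148823.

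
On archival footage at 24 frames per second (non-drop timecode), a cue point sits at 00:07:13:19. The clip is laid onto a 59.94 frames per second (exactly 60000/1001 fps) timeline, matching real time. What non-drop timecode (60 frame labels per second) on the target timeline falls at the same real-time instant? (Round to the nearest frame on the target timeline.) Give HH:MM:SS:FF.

00:07:13:21

Source frame index: (0×3600 + 7×60 + 13) × 24 + 19 = 10411.
Real time: 10411 / (24) = 10411/24 s.
Target frame: (10411/24) × (60000/1001) = 26027500/1001 ≈ 26001.499 → 26001.
At 60 labels/s: frame 26001 → 00:07:13:21.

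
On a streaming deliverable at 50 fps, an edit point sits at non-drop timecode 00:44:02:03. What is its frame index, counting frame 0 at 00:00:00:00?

Total seconds to the label: (0 × 3600 + 44 × 60 + 2) = 2642.
Frame index = 2642 × 50 + 3 = 132103.

frame 132103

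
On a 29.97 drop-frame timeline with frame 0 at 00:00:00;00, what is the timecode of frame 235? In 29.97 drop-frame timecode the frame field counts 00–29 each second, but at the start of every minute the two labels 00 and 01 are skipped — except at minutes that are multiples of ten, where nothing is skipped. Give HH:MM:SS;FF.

Each 10-minute DF block holds 10 × 60 × 30 − 9 × 2 = 17982 frames. 235 ÷ 17982 → 0 full blocks, remainder 235.
Within the partial block the first minute is 1800 frames and each further minute 1798, so 0 further minute boundaries passed. Total skipped labels = 18 × 0 + 2 × 0 = 0.
Non-drop label index = 235 + 0 = 235; at 30 labels/s that is 00:00:07:25, i.e. DF 00:00:07;25.

00:00:07;25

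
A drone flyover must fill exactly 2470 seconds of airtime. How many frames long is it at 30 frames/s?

Frames = 2470 × 30 = 74100.

74100 frames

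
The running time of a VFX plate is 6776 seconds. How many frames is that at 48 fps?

Frames = 6776 × 48 = 325248.

325248 frames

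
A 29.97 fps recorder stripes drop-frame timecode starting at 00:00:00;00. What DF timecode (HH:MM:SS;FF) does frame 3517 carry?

Ten DF minutes hold 17982 frames, so frame 3517 lies in block 0 (frames 0–17981) with 3517 frames into that block.
The block's first minute is 1800 frames and the rest 1798 each; 3517 frames reaches minute 1, so 0 × 18 + 1 × 2 = 2 labels have been skipped so far.
Adding those back, label number 3517 + 2 = 3519 at 30 labels/s is 117 s + 9 f = 0 h 1 min 57 s frame 9, i.e. 00:01:57;09.

00:01:57;09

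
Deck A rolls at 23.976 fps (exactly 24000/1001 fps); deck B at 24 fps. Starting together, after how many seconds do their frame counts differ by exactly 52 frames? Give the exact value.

13013/6 seconds

The gap grows by |24 − 24000/1001| = 24/1001 frames per second.
Time for a 52-frame gap: 52 ÷ (24/1001) = 13013/6 s.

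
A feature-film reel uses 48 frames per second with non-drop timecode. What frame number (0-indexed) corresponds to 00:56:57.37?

Total seconds to the label: (0 × 3600 + 56 × 60 + 57) = 3417.
Frame index = 3417 × 48 + 37 = 164053.

frame 164053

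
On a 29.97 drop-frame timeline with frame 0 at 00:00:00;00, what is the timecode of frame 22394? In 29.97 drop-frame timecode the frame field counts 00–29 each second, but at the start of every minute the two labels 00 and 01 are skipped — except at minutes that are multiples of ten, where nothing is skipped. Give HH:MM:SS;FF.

00:12:27;06

Each 10-minute DF block holds 10 × 60 × 30 − 9 × 2 = 17982 frames. 22394 ÷ 17982 → 1 full block, remainder 4412.
Within the partial block the first minute is 1800 frames and each further minute 1798, so 2 further minute boundaries passed. Total skipped labels = 18 × 1 + 2 × 2 = 22.
Non-drop label index = 22394 + 22 = 22416; at 30 labels/s that is 00:12:27:06, i.e. DF 00:12:27;06.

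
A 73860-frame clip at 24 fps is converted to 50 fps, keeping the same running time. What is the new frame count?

Target frames = source frames × (target rate / source rate) = 73860 × (50)/(24) = 73860 × 25/12 = 153875.

153875 frames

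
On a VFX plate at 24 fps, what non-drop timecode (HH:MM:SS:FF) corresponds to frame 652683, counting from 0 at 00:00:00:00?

07:33:15:03

652683 ÷ 24 = 27195 full seconds, remainder 3 frames.
27195 s = 7 h 33 min 15 s.
Timecode: 07:33:15:03.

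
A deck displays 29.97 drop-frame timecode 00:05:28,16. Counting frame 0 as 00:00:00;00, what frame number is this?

9846

Complete 10-minute blocks: 0, each 17982 frames → 0.
Remaining 5 whole minutes in the current block: 1800 + 4 × 1798 = 8992 frames.
Within the current minute: 28 × 30 + 16 − 2 = 854 (labels ;00/;01 skipped at this minute). Total = 0 + 8992 + 854 = 9846.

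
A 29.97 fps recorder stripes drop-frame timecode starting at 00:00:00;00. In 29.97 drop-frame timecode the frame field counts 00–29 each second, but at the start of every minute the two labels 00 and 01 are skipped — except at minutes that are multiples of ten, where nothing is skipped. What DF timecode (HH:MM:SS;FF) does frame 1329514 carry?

12:19:21;16

Ten DF minutes hold 17982 frames, so frame 1329514 lies in block 73 (frames 1312686–1330667) with 16828 frames into that block.
The block's first minute is 1800 frames and the rest 1798 each; 16828 frames reaches minute 9, so 73 × 18 + 9 × 2 = 1332 labels have been skipped so far.
Adding those back, label number 1329514 + 1332 = 1330846 at 30 labels/s is 44361 s + 16 f = 12 h 19 min 21 s frame 16, i.e. 12:19:21;16.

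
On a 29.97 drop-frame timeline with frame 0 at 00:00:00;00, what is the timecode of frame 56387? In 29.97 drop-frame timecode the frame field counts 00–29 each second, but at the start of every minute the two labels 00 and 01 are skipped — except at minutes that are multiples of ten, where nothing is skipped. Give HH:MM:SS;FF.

Ten DF minutes hold 17982 frames, so frame 56387 lies in block 3 (frames 53946–71927) with 2441 frames into that block.
The block's first minute is 1800 frames and the rest 1798 each; 2441 frames reaches minute 1, so 3 × 18 + 1 × 2 = 56 labels have been skipped so far.
Adding those back, label number 56387 + 56 = 56443 at 30 labels/s is 1881 s + 13 f = 0 h 31 min 21 s frame 13, i.e. 00:31:21;13.

00:31:21;13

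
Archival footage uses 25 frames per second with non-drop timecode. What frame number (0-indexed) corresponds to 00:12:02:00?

18050

Total seconds to the label: (0 × 3600 + 12 × 60 + 2) = 722.
Frame index = 722 × 25 + 0 = 18050.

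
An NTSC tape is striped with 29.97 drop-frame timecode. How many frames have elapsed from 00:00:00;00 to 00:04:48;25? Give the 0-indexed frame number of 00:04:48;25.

8657

Complete 10-minute blocks: 0, each 17982 frames → 0.
Remaining 4 whole minutes in the current block: 1800 + 3 × 1798 = 7194 frames.
Within the current minute: 48 × 30 + 25 − 2 = 1463 (labels ;00/;01 skipped at this minute). Total = 0 + 7194 + 1463 = 8657.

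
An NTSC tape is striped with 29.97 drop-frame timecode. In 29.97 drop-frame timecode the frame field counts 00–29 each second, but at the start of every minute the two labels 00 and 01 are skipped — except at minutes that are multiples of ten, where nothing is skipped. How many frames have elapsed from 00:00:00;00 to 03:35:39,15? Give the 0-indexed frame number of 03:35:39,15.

Complete 10-minute blocks: 21, each 17982 frames → 377622.
Remaining 5 whole minutes in the current block: 1800 + 4 × 1798 = 8992 frames.
Within the current minute: 39 × 30 + 15 − 2 = 1183 (labels ;00/;01 skipped at this minute). Total = 377622 + 8992 + 1183 = 387797.

387797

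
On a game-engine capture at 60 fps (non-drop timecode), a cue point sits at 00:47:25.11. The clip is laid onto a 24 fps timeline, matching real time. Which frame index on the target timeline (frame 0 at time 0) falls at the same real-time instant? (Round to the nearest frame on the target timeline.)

Source frame index: (0×3600 + 47×60 + 25) × 60 + 11 = 170711.
Real time: 170711 / (60) = 170711/60 s.
Target frame: (170711/60) × (24) = 341422/5 ≈ 68284.400 → 68284.

frame 68284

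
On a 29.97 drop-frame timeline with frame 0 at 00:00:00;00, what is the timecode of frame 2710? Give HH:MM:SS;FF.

Ten DF minutes hold 17982 frames, so frame 2710 lies in block 0 (frames 0–17981) with 2710 frames into that block.
The block's first minute is 1800 frames and the rest 1798 each; 2710 frames reaches minute 1, so 0 × 18 + 1 × 2 = 2 labels have been skipped so far.
Adding those back, label number 2710 + 2 = 2712 at 30 labels/s is 90 s + 12 f = 0 h 1 min 30 s frame 12, i.e. 00:01:30;12.

00:01:30;12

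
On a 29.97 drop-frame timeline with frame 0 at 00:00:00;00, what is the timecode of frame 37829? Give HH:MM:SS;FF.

Ten DF minutes hold 17982 frames, so frame 37829 lies in block 2 (frames 35964–53945) with 1865 frames into that block.
The block's first minute is 1800 frames and the rest 1798 each; 1865 frames reaches minute 1, so 2 × 18 + 1 × 2 = 38 labels have been skipped so far.
Adding those back, label number 37829 + 38 = 37867 at 30 labels/s is 1262 s + 7 f = 0 h 21 min 2 s frame 7, i.e. 00:21:02;07.

00:21:02;07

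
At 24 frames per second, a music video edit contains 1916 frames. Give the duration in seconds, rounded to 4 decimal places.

Running time = 1916 × 1/24 = 479/6 s ≈ 79.8333 s.

79.8333 seconds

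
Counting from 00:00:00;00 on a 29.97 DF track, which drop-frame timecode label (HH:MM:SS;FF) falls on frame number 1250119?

11:35:12;11

Ten DF minutes hold 17982 frames, so frame 1250119 lies in block 69 (frames 1240758–1258739) with 9361 frames into that block.
The block's first minute is 1800 frames and the rest 1798 each; 9361 frames reaches minute 5, so 69 × 18 + 5 × 2 = 1252 labels have been skipped so far.
Adding those back, label number 1250119 + 1252 = 1251371 at 30 labels/s is 41712 s + 11 f = 11 h 35 min 12 s frame 11, i.e. 11:35:12;11.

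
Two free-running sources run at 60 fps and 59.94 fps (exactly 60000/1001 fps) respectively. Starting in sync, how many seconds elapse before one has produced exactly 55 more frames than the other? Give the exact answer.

11011/12 seconds

The gap grows by |60000/1001 − 60| = 60/1001 frames per second.
Time for a 55-frame gap: 55 ÷ (60/1001) = 11011/12 s.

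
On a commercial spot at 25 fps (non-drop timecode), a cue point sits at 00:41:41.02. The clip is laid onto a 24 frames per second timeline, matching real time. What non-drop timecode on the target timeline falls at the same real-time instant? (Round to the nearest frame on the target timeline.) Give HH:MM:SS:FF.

00:41:41:02

Source frame index: (0×3600 + 41×60 + 41) × 25 + 2 = 62527.
Real time: 62527 / (25) = 62527/25 s.
Target frame: (62527/25) × (24) = 1500648/25 ≈ 60025.920 → 60026.
At 24 labels/s: frame 60026 → 00:41:41:02.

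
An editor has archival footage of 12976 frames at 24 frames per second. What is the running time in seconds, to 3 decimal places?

Running time = 12976 × 1/24 = 1622/3 s ≈ 540.667 s.

540.667 seconds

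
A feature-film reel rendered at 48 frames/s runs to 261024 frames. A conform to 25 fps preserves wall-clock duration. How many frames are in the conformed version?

Target frames = source frames × (target rate / source rate) = 261024 × (25)/(48) = 261024 × 25/48 = 135950.

135950 frames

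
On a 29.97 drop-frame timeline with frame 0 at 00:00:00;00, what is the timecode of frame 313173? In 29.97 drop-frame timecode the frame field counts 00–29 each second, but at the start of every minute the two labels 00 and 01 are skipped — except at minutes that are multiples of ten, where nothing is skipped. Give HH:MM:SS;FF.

02:54:09;17

Each 10-minute DF block holds 10 × 60 × 30 − 9 × 2 = 17982 frames. 313173 ÷ 17982 → 17 full blocks, remainder 7479.
Within the partial block the first minute is 1800 frames and each further minute 1798, so 4 further minute boundaries passed. Total skipped labels = 18 × 17 + 2 × 4 = 314.
Non-drop label index = 313173 + 314 = 313487; at 30 labels/s that is 02:54:09:17, i.e. DF 02:54:09;17.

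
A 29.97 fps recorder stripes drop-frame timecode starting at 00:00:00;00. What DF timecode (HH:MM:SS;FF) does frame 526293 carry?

04:52:40;19

Ten DF minutes hold 17982 frames, so frame 526293 lies in block 29 (frames 521478–539459) with 4815 frames into that block.
The block's first minute is 1800 frames and the rest 1798 each; 4815 frames reaches minute 2, so 29 × 18 + 2 × 2 = 526 labels have been skipped so far.
Adding those back, label number 526293 + 526 = 526819 at 30 labels/s is 17560 s + 19 f = 4 h 52 min 40 s frame 19, i.e. 04:52:40;19.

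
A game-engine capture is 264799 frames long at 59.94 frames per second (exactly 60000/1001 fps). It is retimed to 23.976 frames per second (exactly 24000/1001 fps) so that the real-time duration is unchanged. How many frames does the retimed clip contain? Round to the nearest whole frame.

Frames at target rate = 264799 × (24000/1001) / (60000/1001) = 529598/5 ≈ 105919.600.
Nearest whole frame: 105920.

105920 frames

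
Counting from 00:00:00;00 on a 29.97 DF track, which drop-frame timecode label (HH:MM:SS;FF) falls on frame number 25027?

Ten DF minutes hold 17982 frames, so frame 25027 lies in block 1 (frames 17982–35963) with 7045 frames into that block.
The block's first minute is 1800 frames and the rest 1798 each; 7045 frames reaches minute 3, so 1 × 18 + 3 × 2 = 24 labels have been skipped so far.
Adding those back, label number 25027 + 24 = 25051 at 30 labels/s is 835 s + 1 f = 0 h 13 min 55 s frame 1, i.e. 00:13:55;01.

00:13:55;01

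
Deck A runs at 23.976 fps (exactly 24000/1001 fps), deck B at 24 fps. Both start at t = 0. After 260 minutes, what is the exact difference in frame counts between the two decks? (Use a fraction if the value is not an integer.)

28800/77 frames

260 min = 15600 s.
A emits 24000/1001 × 15600 = 28800000/77 frames; B emits 24 × 15600 = 374400.
Difference = 28800/77 frames (≈ 374.0260); B is ahead of A.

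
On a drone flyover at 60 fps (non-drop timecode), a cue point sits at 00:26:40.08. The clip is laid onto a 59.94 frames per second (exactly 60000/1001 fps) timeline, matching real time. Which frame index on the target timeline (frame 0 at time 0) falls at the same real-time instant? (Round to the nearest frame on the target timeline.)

frame 95912

Source frame index: (0×3600 + 26×60 + 40) × 60 + 8 = 96008.
Real time: 96008 / (60) = 24002/15 s.
Target frame: (24002/15) × (60000/1001) = 8728000/91 ≈ 95912.088 → 95912.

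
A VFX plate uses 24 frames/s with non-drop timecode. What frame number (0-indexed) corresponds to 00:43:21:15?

Total seconds to the label: (0 × 3600 + 43 × 60 + 21) = 2601.
Frame index = 2601 × 24 + 15 = 62439.

frame 62439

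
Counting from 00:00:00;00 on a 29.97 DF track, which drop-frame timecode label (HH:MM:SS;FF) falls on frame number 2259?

Ten DF minutes hold 17982 frames, so frame 2259 lies in block 0 (frames 0–17981) with 2259 frames into that block.
The block's first minute is 1800 frames and the rest 1798 each; 2259 frames reaches minute 1, so 0 × 18 + 1 × 2 = 2 labels have been skipped so far.
Adding those back, label number 2259 + 2 = 2261 at 30 labels/s is 75 s + 11 f = 0 h 1 min 15 s frame 11, i.e. 00:01:15;11.

00:01:15;11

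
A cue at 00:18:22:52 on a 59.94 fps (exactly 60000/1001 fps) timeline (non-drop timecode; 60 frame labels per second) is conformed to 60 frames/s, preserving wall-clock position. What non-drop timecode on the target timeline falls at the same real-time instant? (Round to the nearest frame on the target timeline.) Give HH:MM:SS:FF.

00:18:23:58

Source frame index: (0×3600 + 18×60 + 22) × 60 + 52 = 66172.
Real time: 66172 / (60000/1001) = 16559543/15000 s.
Target frame: (16559543/15000) × (60) = 16559543/250 ≈ 66238.172 → 66238.
At 60 labels/s: frame 66238 → 00:18:23:58.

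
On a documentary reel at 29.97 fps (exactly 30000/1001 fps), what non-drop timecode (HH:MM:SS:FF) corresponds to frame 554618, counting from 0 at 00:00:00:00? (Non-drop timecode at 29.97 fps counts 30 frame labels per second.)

554618 ÷ 30 = 18487 full seconds, remainder 8 frames.
18487 s = 5 h 8 min 7 s.
Timecode: 05:08:07:08.

05:08:07:08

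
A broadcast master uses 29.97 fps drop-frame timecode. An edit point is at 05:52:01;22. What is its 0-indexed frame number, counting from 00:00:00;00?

633018

As if non-drop at 30 labels/s: (5 × 3600 + 52 × 60 + 1) × 30 + 22 = 633652.
Minute boundaries passed: 352; those not divisible by 10: 352 − 35 = 317; dropped labels = 2 × 317 = 634.
Actual frame index = 633652 − 634 = 633018.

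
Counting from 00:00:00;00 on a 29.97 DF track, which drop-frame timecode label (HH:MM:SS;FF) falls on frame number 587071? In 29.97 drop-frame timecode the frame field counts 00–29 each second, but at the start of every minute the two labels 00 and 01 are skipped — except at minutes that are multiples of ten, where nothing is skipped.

05:26:28;19

Ten DF minutes hold 17982 frames, so frame 587071 lies in block 32 (frames 575424–593405) with 11647 frames into that block.
The block's first minute is 1800 frames and the rest 1798 each; 11647 frames reaches minute 6, so 32 × 18 + 6 × 2 = 588 labels have been skipped so far.
Adding those back, label number 587071 + 588 = 587659 at 30 labels/s is 19588 s + 19 f = 5 h 26 min 28 s frame 19, i.e. 05:26:28;19.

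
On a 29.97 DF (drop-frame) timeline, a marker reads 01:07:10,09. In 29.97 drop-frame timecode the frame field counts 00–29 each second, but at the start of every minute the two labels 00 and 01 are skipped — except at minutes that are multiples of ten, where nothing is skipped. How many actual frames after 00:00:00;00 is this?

120787

Complete 10-minute blocks: 6, each 17982 frames → 107892.
Remaining 7 whole minutes in the current block: 1800 + 6 × 1798 = 12588 frames.
Within the current minute: 10 × 30 + 9 − 2 = 307 (labels ;00/;01 skipped at this minute). Total = 107892 + 12588 + 307 = 120787.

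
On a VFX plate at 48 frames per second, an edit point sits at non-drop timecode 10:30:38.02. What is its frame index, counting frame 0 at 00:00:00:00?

Total seconds to the label: (10 × 3600 + 30 × 60 + 38) = 37838.
Frame index = 37838 × 48 + 2 = 1816226.

frame 1816226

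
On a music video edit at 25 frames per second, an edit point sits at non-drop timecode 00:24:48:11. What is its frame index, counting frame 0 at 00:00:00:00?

Total seconds to the label: (0 × 3600 + 24 × 60 + 48) = 1488.
Frame index = 1488 × 25 + 11 = 37211.

37211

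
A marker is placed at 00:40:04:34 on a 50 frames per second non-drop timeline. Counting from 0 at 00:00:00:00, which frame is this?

Total seconds to the label: (0 × 3600 + 40 × 60 + 4) = 2404.
Frame index = 2404 × 50 + 34 = 120234.

frame 120234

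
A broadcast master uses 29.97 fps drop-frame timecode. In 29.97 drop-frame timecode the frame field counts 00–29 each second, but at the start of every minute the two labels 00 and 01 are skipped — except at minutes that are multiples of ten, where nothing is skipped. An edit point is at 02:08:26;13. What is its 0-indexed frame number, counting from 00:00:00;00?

As if non-drop at 30 labels/s: (2 × 3600 + 8 × 60 + 26) × 30 + 13 = 231193.
Minute boundaries passed: 128; those not divisible by 10: 128 − 12 = 116; dropped labels = 2 × 116 = 232.
Actual frame index = 231193 − 232 = 230961.

230961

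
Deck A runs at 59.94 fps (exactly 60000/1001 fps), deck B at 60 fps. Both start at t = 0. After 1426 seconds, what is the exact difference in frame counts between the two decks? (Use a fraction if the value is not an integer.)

85560/1001 frames

A emits 60000/1001 × 1426 = 85560000/1001 frames; B emits 60 × 1426 = 85560.
Difference = 85560/1001 frames (≈ 85.4745); B is ahead of A.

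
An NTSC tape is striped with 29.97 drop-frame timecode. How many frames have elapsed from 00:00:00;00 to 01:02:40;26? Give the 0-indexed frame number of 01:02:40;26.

As if non-drop at 30 labels/s: (1 × 3600 + 2 × 60 + 40) × 30 + 26 = 112826.
Minute boundaries passed: 62; those not divisible by 10: 62 − 6 = 56; dropped labels = 2 × 56 = 112.
Actual frame index = 112826 − 112 = 112714.

112714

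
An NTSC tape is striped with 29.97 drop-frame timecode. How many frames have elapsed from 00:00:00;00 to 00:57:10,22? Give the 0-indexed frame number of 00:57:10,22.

102818

As if non-drop at 30 labels/s: (0 × 3600 + 57 × 60 + 10) × 30 + 22 = 102922.
Minute boundaries passed: 57; those not divisible by 10: 57 − 5 = 52; dropped labels = 2 × 52 = 104.
Actual frame index = 102922 − 104 = 102818.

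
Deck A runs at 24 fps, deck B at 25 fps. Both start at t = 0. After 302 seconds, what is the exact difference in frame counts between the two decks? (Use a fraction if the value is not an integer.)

A emits 24 × 302 = 7248 frames; B emits 25 × 302 = 7550.
Difference = 302 frames; B is ahead of A.

302 frames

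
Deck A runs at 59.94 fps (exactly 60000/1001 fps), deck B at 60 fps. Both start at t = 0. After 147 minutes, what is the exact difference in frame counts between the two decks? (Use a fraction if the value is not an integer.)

147 min = 8820 s.
A emits 60000/1001 × 8820 = 75600000/143 frames; B emits 60 × 8820 = 529200.
Difference = 75600/143 frames (≈ 528.6713); B is ahead of A.

75600/143 frames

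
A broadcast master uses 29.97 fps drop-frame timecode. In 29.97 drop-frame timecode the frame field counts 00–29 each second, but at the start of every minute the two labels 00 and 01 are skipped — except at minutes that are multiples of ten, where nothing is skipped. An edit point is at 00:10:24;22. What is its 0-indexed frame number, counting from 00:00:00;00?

As if non-drop at 30 labels/s: (0 × 3600 + 10 × 60 + 24) × 30 + 22 = 18742.
Minute boundaries passed: 10; those not divisible by 10: 10 − 1 = 9; dropped labels = 2 × 9 = 18.
Actual frame index = 18742 − 18 = 18724.

18724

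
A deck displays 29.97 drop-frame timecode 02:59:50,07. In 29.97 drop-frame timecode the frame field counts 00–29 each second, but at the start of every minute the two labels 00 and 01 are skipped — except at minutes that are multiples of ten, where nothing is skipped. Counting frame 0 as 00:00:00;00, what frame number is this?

As if non-drop at 30 labels/s: (2 × 3600 + 59 × 60 + 50) × 30 + 7 = 323707.
Minute boundaries passed: 179; those not divisible by 10: 179 − 17 = 162; dropped labels = 2 × 162 = 324.
Actual frame index = 323707 − 324 = 323383.

323383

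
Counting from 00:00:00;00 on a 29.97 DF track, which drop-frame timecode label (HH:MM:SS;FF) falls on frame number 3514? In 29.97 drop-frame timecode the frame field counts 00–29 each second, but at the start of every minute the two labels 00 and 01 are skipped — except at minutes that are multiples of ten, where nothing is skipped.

Ten DF minutes hold 17982 frames, so frame 3514 lies in block 0 (frames 0–17981) with 3514 frames into that block.
The block's first minute is 1800 frames and the rest 1798 each; 3514 frames reaches minute 1, so 0 × 18 + 1 × 2 = 2 labels have been skipped so far.
Adding those back, label number 3514 + 2 = 3516 at 30 labels/s is 117 s + 6 f = 0 h 1 min 57 s frame 6, i.e. 00:01:57;06.

00:01:57;06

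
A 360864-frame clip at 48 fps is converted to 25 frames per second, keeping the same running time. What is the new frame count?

187950 frames

Target frames = source frames × (target rate / source rate) = 360864 × (25)/(48) = 360864 × 25/48 = 187950.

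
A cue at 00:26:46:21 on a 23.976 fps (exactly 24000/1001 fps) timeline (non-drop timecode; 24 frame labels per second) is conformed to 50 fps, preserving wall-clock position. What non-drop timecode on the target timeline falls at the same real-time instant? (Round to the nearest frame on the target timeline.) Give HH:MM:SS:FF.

00:26:48:24

Source frame index: (0×3600 + 26×60 + 46) × 24 + 21 = 38565.
Real time: 38565 / (24000/1001) = 2573571/1600 s.
Target frame: (2573571/1600) × (50) = 2573571/32 ≈ 80424.094 → 80424.
At 50 labels/s: frame 80424 → 00:26:48:24.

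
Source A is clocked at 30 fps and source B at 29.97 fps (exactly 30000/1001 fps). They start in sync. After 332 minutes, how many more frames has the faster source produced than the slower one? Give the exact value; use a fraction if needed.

597600/1001 frames

332 min = 19920 s.
A emits 30 × 19920 = 597600 frames; B emits 30000/1001 × 19920 = 597600000/1001.
Difference = 597600/1001 frames (≈ 597.0030); B is behind A.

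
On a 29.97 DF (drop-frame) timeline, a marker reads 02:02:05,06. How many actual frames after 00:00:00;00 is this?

Complete 10-minute blocks: 12, each 17982 frames → 215784.
Remaining 2 whole minutes in the current block: 1800 + 1 × 1798 = 3598 frames.
Within the current minute: 5 × 30 + 6 − 2 = 154 (labels ;00/;01 skipped at this minute). Total = 215784 + 3598 + 154 = 219536.

219536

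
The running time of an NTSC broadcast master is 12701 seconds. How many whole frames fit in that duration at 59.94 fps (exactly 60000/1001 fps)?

Frames = 12701 × 60000/1001 = 58620000/77 ≈ 761298.7013.
Complete frames: 761298.

761298 frames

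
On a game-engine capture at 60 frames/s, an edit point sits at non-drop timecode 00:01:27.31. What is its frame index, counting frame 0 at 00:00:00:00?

Total seconds to the label: (0 × 3600 + 1 × 60 + 27) = 87.
Frame index = 87 × 60 + 31 = 5251.

5251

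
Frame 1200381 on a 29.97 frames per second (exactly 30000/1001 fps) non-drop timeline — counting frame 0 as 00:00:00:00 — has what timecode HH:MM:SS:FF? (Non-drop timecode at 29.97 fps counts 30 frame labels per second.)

1200381 ÷ 30 = 40012 full seconds, remainder 21 frames.
40012 s = 11 h 6 min 52 s.
Timecode: 11:06:52:21.

11:06:52:21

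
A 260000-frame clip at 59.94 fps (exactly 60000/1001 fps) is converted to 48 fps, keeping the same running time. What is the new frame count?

Target frames = source frames × (target rate / source rate) = 260000 × (48)/(60000/1001) = 260000 × 1001/1250 = 208208.

208208 frames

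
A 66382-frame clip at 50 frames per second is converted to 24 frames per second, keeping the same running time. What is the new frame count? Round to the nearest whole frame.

31863 frames

Frames at target rate = 66382 × (24) / (50) = 796584/25 ≈ 31863.360.
Nearest whole frame: 31863.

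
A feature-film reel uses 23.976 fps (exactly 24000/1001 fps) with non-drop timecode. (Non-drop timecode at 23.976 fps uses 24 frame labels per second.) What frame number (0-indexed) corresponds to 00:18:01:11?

Total seconds to the label: (0 × 3600 + 18 × 60 + 1) = 1081.
Frame index = 1081 × 24 + 11 = 25955.

frame 25955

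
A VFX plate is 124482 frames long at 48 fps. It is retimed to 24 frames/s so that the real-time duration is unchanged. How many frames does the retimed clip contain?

Target frames = source frames × (target rate / source rate) = 124482 × (24)/(48) = 124482 × 1/2 = 62241.

62241 frames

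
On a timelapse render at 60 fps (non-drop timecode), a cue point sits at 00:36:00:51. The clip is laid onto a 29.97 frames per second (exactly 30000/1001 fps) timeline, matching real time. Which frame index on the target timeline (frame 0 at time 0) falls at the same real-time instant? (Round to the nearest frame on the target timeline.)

Source frame index: (0×3600 + 36×60 + 0) × 60 + 51 = 129651.
Real time: 129651 / (60) = 43217/20 s.
Target frame: (43217/20) × (30000/1001) = 64825500/1001 ≈ 64760.739 → 64761.

frame 64761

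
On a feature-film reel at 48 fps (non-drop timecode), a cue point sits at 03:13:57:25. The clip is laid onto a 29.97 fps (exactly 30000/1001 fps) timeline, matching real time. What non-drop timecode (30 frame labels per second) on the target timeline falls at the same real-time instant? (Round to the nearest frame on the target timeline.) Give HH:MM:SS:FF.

03:13:45:27

Source frame index: (3×3600 + 13×60 + 57) × 48 + 25 = 558601.
Real time: 558601 / (48) = 558601/48 s.
Target frame: (558601/48) × (30000/1001) = 349125625/1001 ≈ 348776.848 → 348777.
At 30 labels/s: frame 348777 → 03:13:45:27.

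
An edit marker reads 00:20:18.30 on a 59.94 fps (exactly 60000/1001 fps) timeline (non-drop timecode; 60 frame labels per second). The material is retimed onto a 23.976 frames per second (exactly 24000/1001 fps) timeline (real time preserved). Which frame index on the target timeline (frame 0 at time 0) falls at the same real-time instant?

frame 29244

Source frame index: (0×3600 + 20×60 + 18) × 60 + 30 = 73110.
Real time: 73110 / (60000/1001) = 2439437/2000 s.
Target frame: (2439437/2000) × (24000/1001) = 29244.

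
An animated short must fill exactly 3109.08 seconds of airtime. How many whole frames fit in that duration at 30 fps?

Frames = 3109.08 × 30 = 466362/5 ≈ 93272.4000.
Complete frames: 93272.

93272 frames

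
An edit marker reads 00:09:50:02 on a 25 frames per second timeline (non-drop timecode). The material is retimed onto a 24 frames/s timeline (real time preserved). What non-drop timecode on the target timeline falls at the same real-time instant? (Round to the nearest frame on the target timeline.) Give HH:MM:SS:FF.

Source frame index: (0×3600 + 9×60 + 50) × 25 + 2 = 14752.
Real time: 14752 / (25) = 14752/25 s.
Target frame: (14752/25) × (24) = 354048/25 ≈ 14161.920 → 14162.
At 24 labels/s: frame 14162 → 00:09:50:02.

00:09:50:02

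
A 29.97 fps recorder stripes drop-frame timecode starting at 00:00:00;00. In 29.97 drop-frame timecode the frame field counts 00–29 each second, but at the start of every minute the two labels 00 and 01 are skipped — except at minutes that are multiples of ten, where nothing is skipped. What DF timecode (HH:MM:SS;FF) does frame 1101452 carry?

Ten DF minutes hold 17982 frames, so frame 1101452 lies in block 61 (frames 1096902–1114883) with 4550 frames into that block.
The block's first minute is 1800 frames and the rest 1798 each; 4550 frames reaches minute 2, so 61 × 18 + 2 × 2 = 1102 labels have been skipped so far.
Adding those back, label number 1101452 + 1102 = 1102554 at 30 labels/s is 36751 s + 24 f = 10 h 12 min 31 s frame 24, i.e. 10:12:31;24.

10:12:31;24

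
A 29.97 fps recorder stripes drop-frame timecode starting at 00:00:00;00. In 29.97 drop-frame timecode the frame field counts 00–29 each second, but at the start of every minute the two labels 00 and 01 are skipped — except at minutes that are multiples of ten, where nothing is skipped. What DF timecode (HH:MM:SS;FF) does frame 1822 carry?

Each 10-minute DF block holds 10 × 60 × 30 − 9 × 2 = 17982 frames. 1822 ÷ 17982 → 0 full blocks, remainder 1822.
Within the partial block the first minute is 1800 frames and each further minute 1798, so 1 further minute boundary passed. Total skipped labels = 18 × 0 + 2 × 1 = 2.
Non-drop label index = 1822 + 2 = 1824; at 30 labels/s that is 00:01:00:24, i.e. DF 00:01:00;24.

00:01:00;24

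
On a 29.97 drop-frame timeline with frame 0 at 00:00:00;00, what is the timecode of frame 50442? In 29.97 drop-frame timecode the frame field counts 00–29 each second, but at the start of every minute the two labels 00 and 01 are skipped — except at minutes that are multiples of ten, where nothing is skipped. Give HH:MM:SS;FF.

00:28:03;04

Each 10-minute DF block holds 10 × 60 × 30 − 9 × 2 = 17982 frames. 50442 ÷ 17982 → 2 full blocks, remainder 14478.
Within the partial block the first minute is 1800 frames and each further minute 1798, so 8 further minute boundaries passed. Total skipped labels = 18 × 2 + 2 × 8 = 52.
Non-drop label index = 50442 + 52 = 50494; at 30 labels/s that is 00:28:03:04, i.e. DF 00:28:03;04.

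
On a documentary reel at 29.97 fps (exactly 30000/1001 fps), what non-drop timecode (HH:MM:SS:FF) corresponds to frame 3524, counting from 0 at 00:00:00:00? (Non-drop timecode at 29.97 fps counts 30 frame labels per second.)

00:01:57:14

3524 ÷ 30 = 117 full seconds, remainder 14 frames.
117 s = 0 h 1 min 57 s.
Timecode: 00:01:57:14.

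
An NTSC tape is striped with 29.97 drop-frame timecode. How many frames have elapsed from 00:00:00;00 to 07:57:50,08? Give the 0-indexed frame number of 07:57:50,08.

As if non-drop at 30 labels/s: (7 × 3600 + 57 × 60 + 50) × 30 + 8 = 860108.
Minute boundaries passed: 477; those not divisible by 10: 477 − 47 = 430; dropped labels = 2 × 430 = 860.
Actual frame index = 860108 − 860 = 859248.

859248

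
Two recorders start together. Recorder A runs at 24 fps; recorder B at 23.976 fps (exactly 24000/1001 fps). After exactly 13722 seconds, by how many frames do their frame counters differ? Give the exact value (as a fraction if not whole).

329328/1001 frames

A emits 24 × 13722 = 329328 frames; B emits 24000/1001 × 13722 = 329328000/1001.
Difference = 329328/1001 frames (≈ 328.9990); B is behind A.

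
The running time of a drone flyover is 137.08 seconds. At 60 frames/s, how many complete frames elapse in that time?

8224 frames

Frames = 137.08 × 60 = 41124/5 ≈ 8224.8000.
Complete frames: 8224.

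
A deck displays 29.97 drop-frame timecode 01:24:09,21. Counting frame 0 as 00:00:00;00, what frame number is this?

Complete 10-minute blocks: 8, each 17982 frames → 143856.
Remaining 4 whole minutes in the current block: 1800 + 3 × 1798 = 7194 frames.
Within the current minute: 9 × 30 + 21 − 2 = 289 (labels ;00/;01 skipped at this minute). Total = 143856 + 7194 + 289 = 151339.

151339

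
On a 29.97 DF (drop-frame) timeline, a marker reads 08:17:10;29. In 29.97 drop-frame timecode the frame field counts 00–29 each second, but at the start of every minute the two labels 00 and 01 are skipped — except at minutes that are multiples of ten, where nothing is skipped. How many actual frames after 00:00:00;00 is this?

894033

As if non-drop at 30 labels/s: (8 × 3600 + 17 × 60 + 10) × 30 + 29 = 894929.
Minute boundaries passed: 497; those not divisible by 10: 497 − 49 = 448; dropped labels = 2 × 448 = 896.
Actual frame index = 894929 − 896 = 894033.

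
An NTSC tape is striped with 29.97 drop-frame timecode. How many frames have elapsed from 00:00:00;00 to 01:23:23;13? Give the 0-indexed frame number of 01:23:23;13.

Complete 10-minute blocks: 8, each 17982 frames → 143856.
Remaining 3 whole minutes in the current block: 1800 + 2 × 1798 = 5396 frames.
Within the current minute: 23 × 30 + 13 − 2 = 701 (labels ;00/;01 skipped at this minute). Total = 143856 + 5396 + 701 = 149953.

149953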